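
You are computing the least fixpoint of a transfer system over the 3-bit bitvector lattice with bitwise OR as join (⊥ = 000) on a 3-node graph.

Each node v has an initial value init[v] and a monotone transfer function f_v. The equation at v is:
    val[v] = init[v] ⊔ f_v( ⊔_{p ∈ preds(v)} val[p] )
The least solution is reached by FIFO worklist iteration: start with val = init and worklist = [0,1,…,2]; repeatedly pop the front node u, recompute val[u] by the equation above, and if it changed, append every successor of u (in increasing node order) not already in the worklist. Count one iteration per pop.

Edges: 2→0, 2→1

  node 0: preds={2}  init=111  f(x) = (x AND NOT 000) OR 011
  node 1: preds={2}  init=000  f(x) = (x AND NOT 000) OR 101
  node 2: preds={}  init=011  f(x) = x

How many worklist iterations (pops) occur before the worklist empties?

3

Iteration log — 3 steps:
  step 1. node 0  ⊔preds=011  new=111  stable
  step 2. node 1  ⊔preds=011  new=111  old=000  +wl: 
  step 3. node 2  ⊔preds=000  new=011  stable

Least fixpoint reached:
  node 0: 111
  node 1: 111
  node 2: 011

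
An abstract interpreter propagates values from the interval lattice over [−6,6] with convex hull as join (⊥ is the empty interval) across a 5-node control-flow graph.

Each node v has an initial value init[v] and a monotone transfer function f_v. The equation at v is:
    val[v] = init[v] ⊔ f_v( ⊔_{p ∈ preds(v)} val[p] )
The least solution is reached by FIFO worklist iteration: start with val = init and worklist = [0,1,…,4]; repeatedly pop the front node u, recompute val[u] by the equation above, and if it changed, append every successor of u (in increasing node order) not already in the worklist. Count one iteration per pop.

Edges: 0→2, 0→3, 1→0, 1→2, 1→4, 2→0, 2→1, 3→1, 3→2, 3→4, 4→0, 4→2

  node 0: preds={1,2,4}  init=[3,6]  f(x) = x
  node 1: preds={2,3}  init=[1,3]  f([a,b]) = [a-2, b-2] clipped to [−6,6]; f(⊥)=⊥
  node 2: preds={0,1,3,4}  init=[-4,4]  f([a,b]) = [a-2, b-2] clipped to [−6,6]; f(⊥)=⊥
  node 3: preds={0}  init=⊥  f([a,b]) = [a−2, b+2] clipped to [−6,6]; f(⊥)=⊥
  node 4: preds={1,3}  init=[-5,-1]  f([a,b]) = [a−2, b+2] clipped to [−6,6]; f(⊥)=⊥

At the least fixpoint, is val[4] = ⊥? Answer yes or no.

Iteration log — 11 steps:
  step 1. node 0  ⊔preds=[-5,4]  new=[-5,6]  old=[3,6]  +wl: 
  step 2. node 1  ⊔preds=[-4,4]  new=[-6,3]  old=[1,3]  +wl: 0
  step 3. node 2  ⊔preds=[-6,6]  new=[-6,4]  old=[-4,4]  +wl: 1
  step 4. node 3  ⊔preds=[-5,6]  new=[-6,6]  old=⊥  +wl: 2
  step 5. node 4  ⊔preds=[-6,6]  new=[-6,6]  old=[-5,-1]  +wl: 
  step 6. node 0  ⊔preds=[-6,6]  new=[-6,6]  old=[-5,6]  +wl: 3
  step 7. node 1  ⊔preds=[-6,6]  new=[-6,4]  old=[-6,3]  +wl: 0,4
  step 8. node 2  ⊔preds=[-6,6]  new=[-6,4]  stable
  step 9. node 3  ⊔preds=[-6,6]  new=[-6,6]  stable
  step 10. node 0  ⊔preds=[-6,6]  new=[-6,6]  stable
  step 11. node 4  ⊔preds=[-6,6]  new=[-6,6]  stable

Least fixpoint reached:
  node 0: [-6,6]
  node 1: [-6,4]
  node 2: [-6,4]
  node 3: [-6,6]
  node 4: [-6,6]

no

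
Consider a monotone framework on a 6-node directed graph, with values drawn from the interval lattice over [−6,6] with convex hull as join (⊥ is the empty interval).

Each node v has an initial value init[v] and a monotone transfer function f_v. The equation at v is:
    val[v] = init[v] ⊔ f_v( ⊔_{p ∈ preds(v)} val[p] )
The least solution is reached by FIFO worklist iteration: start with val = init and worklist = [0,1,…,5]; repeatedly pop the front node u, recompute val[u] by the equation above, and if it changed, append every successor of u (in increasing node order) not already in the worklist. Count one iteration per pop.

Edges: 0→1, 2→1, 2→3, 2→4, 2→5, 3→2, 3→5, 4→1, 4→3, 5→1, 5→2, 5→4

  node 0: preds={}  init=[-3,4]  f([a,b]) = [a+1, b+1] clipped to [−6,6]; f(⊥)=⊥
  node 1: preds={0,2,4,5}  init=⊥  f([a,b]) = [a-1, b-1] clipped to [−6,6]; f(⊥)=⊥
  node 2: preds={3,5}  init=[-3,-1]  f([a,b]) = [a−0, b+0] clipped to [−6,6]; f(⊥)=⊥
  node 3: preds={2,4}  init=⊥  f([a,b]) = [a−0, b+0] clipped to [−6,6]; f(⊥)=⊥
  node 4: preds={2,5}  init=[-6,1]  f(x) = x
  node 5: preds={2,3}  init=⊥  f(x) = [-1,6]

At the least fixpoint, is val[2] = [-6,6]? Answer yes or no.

yes

Worklist (13 pops):
  #1 pop 0: in=⊥ → [-3,4] (no change)
  #2 pop 1: in=[-6,4] → [-6,3] (was ⊥); enqueue []
  #3 pop 2: in=⊥ → [-3,-1] (no change)
  #4 pop 3: in=[-6,1] → [-6,1] (was ⊥); enqueue [2]
  #5 pop 4: in=[-3,-1] → [-6,1] (no change)
  #6 pop 5: in=[-6,1] → [-1,6] (was ⊥); enqueue [1,4]
  #7 pop 2: in=[-6,6] → [-6,6] (was [-3,-1]); enqueue [3,5]
  #8 pop 1: in=[-6,6] → [-6,5] (was [-6,3]); enqueue []
  #9 pop 4: in=[-6,6] → [-6,6] (was [-6,1]); enqueue [1]
  #10 pop 3: in=[-6,6] → [-6,6] (was [-6,1]); enqueue [2]
  #11 pop 5: in=[-6,6] → [-1,6] (no change)
  #12 pop 1: in=[-6,6] → [-6,5] (no change)
  #13 pop 2: in=[-6,6] → [-6,6] (no change)

Fixpoint:
  val[0] = [-3,4]
  val[1] = [-6,5]
  val[2] = [-6,6]
  val[3] = [-6,6]
  val[4] = [-6,6]
  val[5] = [-1,6]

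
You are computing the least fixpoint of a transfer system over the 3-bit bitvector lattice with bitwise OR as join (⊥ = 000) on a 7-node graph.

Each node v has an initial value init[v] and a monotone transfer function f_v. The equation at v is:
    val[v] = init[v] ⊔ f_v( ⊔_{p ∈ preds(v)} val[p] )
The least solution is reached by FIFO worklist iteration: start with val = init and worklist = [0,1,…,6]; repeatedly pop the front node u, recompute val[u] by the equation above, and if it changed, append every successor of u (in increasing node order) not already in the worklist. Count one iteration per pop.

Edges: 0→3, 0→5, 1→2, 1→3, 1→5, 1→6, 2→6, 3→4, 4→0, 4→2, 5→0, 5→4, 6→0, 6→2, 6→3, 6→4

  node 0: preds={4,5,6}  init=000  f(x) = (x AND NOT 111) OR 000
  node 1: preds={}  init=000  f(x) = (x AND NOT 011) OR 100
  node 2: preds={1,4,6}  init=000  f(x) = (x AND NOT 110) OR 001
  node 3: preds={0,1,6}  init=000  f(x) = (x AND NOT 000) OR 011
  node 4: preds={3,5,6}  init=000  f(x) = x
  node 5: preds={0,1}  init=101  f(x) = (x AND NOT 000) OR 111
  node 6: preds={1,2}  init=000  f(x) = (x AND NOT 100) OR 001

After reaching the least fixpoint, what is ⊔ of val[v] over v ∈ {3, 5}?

111

Worklist (11 pops):
  #1 pop 0: in=101 → 000 (no change)
  #2 pop 1: in=000 → 100 (was 000); enqueue []
  #3 pop 2: in=100 → 001 (was 000); enqueue []
  #4 pop 3: in=100 → 111 (was 000); enqueue []
  #5 pop 4: in=111 → 111 (was 000); enqueue [0,2]
  #6 pop 5: in=100 → 111 (was 101); enqueue [4]
  #7 pop 6: in=101 → 001 (was 000); enqueue [3]
  #8 pop 0: in=111 → 000 (no change)
  #9 pop 2: in=111 → 001 (no change)
  #10 pop 4: in=111 → 111 (no change)
  #11 pop 3: in=101 → 111 (no change)

Fixpoint:
  val[0] = 000
  val[1] = 100
  val[2] = 001
  val[3] = 111
  val[4] = 111
  val[5] = 111
  val[6] = 001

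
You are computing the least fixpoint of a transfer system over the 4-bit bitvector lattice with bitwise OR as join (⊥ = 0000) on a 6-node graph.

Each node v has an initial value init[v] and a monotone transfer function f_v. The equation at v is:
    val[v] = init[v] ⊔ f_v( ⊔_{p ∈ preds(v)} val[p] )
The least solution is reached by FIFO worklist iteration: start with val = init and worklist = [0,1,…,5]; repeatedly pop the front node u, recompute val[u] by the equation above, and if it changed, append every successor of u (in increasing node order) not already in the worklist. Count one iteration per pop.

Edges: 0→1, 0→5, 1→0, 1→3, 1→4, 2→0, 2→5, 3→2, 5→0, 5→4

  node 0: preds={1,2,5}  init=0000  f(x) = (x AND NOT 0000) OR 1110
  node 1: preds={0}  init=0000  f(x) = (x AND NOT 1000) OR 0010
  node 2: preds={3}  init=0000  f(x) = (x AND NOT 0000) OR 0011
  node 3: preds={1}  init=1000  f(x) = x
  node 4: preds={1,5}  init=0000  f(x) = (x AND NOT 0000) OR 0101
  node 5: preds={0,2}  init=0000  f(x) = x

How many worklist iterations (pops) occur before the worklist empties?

15

Iteration log — 15 steps:
  step 1. node 0  ⊔preds=0000  new=1110  old=0000  +wl: 
  step 2. node 1  ⊔preds=1110  new=0110  old=0000  +wl: 0
  step 3. node 2  ⊔preds=1000  new=1011  old=0000  +wl: 
  step 4. node 3  ⊔preds=0110  new=1110  old=1000  +wl: 2
  step 5. node 4  ⊔preds=0110  new=0111  old=0000  +wl: 
  step 6. node 5  ⊔preds=1111  new=1111  old=0000  +wl: 4
  step 7. node 0  ⊔preds=1111  new=1111  old=1110  +wl: 1,5
  step 8. node 2  ⊔preds=1110  new=1111  old=1011  +wl: 0
  step 9. node 4  ⊔preds=1111  new=1111  old=0111  +wl: 
  step 10. node 1  ⊔preds=1111  new=0111  old=0110  +wl: 3,4
  step 11. node 5  ⊔preds=1111  new=1111  stable
  step 12. node 0  ⊔preds=1111  new=1111  stable
  step 13. node 3  ⊔preds=0111  new=1111  old=1110  +wl: 2
  step 14. node 4  ⊔preds=1111  new=1111  stable
  step 15. node 2  ⊔preds=1111  new=1111  stable

Least fixpoint reached:
  node 0: 1111
  node 1: 0111
  node 2: 1111
  node 3: 1111
  node 4: 1111
  node 5: 1111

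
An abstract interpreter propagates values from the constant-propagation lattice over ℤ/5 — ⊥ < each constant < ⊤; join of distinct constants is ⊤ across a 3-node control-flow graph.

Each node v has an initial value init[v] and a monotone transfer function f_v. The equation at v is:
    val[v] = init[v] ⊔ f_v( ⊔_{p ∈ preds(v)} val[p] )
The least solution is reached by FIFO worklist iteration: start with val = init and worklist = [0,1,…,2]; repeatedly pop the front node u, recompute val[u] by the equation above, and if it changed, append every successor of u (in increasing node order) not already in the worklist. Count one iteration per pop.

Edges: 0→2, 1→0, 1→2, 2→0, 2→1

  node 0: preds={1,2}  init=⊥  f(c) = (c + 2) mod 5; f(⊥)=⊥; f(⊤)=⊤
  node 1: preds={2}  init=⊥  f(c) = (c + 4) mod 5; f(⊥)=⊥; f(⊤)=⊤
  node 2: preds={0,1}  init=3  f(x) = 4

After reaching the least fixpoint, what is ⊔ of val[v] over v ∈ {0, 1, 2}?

⊤

Worklist (7 pops):
  #1 pop 0: in=3 → 0 (was ⊥); enqueue []
  #2 pop 1: in=3 → 2 (was ⊥); enqueue [0]
  #3 pop 2: in=⊤ → ⊤ (was 3); enqueue [1]
  #4 pop 0: in=⊤ → ⊤ (was 0); enqueue [2]
  #5 pop 1: in=⊤ → ⊤ (was 2); enqueue [0]
  #6 pop 2: in=⊤ → ⊤ (no change)
  #7 pop 0: in=⊤ → ⊤ (no change)

Fixpoint:
  val[0] = ⊤
  val[1] = ⊤
  val[2] = ⊤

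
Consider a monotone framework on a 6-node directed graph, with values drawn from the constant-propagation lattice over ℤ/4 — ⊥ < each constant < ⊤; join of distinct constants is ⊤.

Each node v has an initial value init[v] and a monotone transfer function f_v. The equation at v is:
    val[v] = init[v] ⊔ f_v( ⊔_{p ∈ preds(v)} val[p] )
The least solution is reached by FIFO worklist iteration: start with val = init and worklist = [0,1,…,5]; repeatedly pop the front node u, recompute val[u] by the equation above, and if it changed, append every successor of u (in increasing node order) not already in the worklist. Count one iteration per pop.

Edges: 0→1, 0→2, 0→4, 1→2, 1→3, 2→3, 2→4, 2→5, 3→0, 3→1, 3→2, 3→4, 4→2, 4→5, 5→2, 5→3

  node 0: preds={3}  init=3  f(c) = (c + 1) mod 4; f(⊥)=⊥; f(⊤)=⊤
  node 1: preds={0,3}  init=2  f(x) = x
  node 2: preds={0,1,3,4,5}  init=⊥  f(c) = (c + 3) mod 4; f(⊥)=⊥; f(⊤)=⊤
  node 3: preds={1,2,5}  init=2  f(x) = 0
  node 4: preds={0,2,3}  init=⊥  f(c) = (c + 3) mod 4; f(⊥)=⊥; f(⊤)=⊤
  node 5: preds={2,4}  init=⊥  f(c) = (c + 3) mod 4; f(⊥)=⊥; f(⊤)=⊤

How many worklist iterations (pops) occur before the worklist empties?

Iteration log — 11 steps:
  step 1. node 0  ⊔preds=2  new=3  stable
  step 2. node 1  ⊔preds=⊤  new=⊤  old=2  +wl: 
  step 3. node 2  ⊔preds=⊤  new=⊤  old=⊥  +wl: 
  step 4. node 3  ⊔preds=⊤  new=⊤  old=2  +wl: 0,1,2
  step 5. node 4  ⊔preds=⊤  new=⊤  old=⊥  +wl: 
  step 6. node 5  ⊔preds=⊤  new=⊤  old=⊥  +wl: 3
  step 7. node 0  ⊔preds=⊤  new=⊤  old=3  +wl: 4
  step 8. node 1  ⊔preds=⊤  new=⊤  stable
  step 9. node 2  ⊔preds=⊤  new=⊤  stable
  step 10. node 3  ⊔preds=⊤  new=⊤  stable
  step 11. node 4  ⊔preds=⊤  new=⊤  stable

Least fixpoint reached:
  node 0: ⊤
  node 1: ⊤
  node 2: ⊤
  node 3: ⊤
  node 4: ⊤
  node 5: ⊤

11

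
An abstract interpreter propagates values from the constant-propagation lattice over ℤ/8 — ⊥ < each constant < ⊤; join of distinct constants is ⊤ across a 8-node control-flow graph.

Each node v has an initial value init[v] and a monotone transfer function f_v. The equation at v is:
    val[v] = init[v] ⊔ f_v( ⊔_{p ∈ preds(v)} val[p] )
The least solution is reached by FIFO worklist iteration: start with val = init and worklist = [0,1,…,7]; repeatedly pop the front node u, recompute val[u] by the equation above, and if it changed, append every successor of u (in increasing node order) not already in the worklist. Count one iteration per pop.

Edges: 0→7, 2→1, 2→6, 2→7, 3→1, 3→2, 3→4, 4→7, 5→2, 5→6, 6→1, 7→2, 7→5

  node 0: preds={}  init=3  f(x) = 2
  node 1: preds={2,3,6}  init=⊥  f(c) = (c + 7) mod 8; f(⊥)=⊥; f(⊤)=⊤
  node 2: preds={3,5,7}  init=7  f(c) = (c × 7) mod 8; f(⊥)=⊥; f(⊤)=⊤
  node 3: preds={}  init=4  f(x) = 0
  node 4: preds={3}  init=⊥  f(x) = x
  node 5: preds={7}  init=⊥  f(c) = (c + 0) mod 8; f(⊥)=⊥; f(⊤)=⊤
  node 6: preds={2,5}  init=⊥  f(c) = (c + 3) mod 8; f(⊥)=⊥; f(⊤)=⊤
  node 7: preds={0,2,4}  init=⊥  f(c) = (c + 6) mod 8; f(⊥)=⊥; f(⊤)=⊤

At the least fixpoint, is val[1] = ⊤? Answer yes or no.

Iteration log — 13 steps:
  step 1. node 0  ⊔preds=⊥  new=⊤  old=3  +wl: 
  step 2. node 1  ⊔preds=⊤  new=⊤  old=⊥  +wl: 
  step 3. node 2  ⊔preds=4  new=⊤  old=7  +wl: 1
  step 4. node 3  ⊔preds=⊥  new=⊤  old=4  +wl: 2
  step 5. node 4  ⊔preds=⊤  new=⊤  old=⊥  +wl: 
  step 6. node 5  ⊔preds=⊥  new=⊥  stable
  step 7. node 6  ⊔preds=⊤  new=⊤  old=⊥  +wl: 
  step 8. node 7  ⊔preds=⊤  new=⊤  old=⊥  +wl: 5
  step 9. node 1  ⊔preds=⊤  new=⊤  stable
  step 10. node 2  ⊔preds=⊤  new=⊤  stable
  step 11. node 5  ⊔preds=⊤  new=⊤  old=⊥  +wl: 2,6
  step 12. node 2  ⊔preds=⊤  new=⊤  stable
  step 13. node 6  ⊔preds=⊤  new=⊤  stable

Least fixpoint reached:
  node 0: ⊤
  node 1: ⊤
  node 2: ⊤
  node 3: ⊤
  node 4: ⊤
  node 5: ⊤
  node 6: ⊤
  node 7: ⊤

yes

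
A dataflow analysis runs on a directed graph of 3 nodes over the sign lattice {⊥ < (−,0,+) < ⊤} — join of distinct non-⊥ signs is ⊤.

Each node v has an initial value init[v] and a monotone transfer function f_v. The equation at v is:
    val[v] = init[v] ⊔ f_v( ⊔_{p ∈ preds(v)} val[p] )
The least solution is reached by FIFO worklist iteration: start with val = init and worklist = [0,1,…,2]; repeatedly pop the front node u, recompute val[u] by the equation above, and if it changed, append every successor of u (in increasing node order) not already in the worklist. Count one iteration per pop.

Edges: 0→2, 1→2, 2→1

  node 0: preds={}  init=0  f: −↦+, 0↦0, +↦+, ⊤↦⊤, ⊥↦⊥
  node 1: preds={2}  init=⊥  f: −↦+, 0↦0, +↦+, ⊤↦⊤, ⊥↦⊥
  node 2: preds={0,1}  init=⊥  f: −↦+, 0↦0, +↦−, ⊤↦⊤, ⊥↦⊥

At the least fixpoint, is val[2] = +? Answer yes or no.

no

Iteration log — 5 steps:
  step 1. node 0  ⊔preds=⊥  new=0  stable
  step 2. node 1  ⊔preds=⊥  new=⊥  stable
  step 3. node 2  ⊔preds=0  new=0  old=⊥  +wl: 1
  step 4. node 1  ⊔preds=0  new=0  old=⊥  +wl: 2
  step 5. node 2  ⊔preds=0  new=0  stable

Least fixpoint reached:
  node 0: 0
  node 1: 0
  node 2: 0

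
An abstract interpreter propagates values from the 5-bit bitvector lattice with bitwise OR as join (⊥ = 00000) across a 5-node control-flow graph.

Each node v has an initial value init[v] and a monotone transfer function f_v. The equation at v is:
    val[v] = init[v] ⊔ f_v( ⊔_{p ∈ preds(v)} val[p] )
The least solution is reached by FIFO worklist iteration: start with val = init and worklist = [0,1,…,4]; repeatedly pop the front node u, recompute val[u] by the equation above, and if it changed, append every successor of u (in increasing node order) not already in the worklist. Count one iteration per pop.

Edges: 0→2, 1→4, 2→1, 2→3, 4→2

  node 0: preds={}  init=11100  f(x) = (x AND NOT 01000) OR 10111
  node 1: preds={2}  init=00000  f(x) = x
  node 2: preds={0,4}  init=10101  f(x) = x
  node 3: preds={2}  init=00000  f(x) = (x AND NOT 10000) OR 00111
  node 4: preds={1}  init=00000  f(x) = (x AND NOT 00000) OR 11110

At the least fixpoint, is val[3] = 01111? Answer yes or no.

Trace (8 dequeues):
  [1] u=0 | in 00000 | out 11111 | prev 11100 | push {}
  [2] u=1 | in 10101 | out 10101 | prev 00000 | push {}
  [3] u=2 | in 11111 | out 11111 | prev 10101 | push {1}
  [4] u=3 | in 11111 | out 01111 | prev 00000 | push {}
  [5] u=4 | in 10101 | out 11111 | prev 00000 | push {2}
  [6] u=1 | in 11111 | out 11111 | prev 10101 | push {4}
  [7] u=2 | in 11111 | out 11111 | ==
  [8] u=4 | in 11111 | out 11111 | ==

Converged values:
  [0] 11111
  [1] 11111
  [2] 11111
  [3] 01111
  [4] 11111

yes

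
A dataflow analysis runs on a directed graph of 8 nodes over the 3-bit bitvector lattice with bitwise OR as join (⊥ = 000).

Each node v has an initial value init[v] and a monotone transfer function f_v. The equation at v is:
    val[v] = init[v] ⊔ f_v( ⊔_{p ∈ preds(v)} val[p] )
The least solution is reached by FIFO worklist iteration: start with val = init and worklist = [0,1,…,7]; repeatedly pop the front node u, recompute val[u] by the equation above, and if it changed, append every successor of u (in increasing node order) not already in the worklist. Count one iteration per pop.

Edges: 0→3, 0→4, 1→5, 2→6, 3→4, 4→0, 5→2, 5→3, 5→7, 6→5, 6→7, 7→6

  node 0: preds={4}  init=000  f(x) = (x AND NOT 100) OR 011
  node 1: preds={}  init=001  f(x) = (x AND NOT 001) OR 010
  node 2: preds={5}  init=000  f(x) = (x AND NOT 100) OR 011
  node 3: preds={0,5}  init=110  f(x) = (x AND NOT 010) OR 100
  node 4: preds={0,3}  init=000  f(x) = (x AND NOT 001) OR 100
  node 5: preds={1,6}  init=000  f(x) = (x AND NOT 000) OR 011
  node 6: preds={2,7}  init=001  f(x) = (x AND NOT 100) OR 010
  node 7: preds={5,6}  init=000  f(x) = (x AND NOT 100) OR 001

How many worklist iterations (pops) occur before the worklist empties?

Trace (13 dequeues):
  [1] u=0 | in 000 | out 011 | prev 000 | push {}
  [2] u=1 | in 000 | out 011 | prev 001 | push {}
  [3] u=2 | in 000 | out 011 | prev 000 | push {}
  [4] u=3 | in 011 | out 111 | prev 110 | push {}
  [5] u=4 | in 111 | out 110 | prev 000 | push {0}
  [6] u=5 | in 011 | out 011 | prev 000 | push {2,3}
  [7] u=6 | in 011 | out 011 | prev 001 | push {5}
  [8] u=7 | in 011 | out 011 | prev 000 | push {6}
  [9] u=0 | in 110 | out 011 | ==
  [10] u=2 | in 011 | out 011 | ==
  [11] u=3 | in 011 | out 111 | ==
  [12] u=5 | in 011 | out 011 | ==
  [13] u=6 | in 011 | out 011 | ==

Converged values:
  [0] 011
  [1] 011
  [2] 011
  [3] 111
  [4] 110
  [5] 011
  [6] 011
  [7] 011

13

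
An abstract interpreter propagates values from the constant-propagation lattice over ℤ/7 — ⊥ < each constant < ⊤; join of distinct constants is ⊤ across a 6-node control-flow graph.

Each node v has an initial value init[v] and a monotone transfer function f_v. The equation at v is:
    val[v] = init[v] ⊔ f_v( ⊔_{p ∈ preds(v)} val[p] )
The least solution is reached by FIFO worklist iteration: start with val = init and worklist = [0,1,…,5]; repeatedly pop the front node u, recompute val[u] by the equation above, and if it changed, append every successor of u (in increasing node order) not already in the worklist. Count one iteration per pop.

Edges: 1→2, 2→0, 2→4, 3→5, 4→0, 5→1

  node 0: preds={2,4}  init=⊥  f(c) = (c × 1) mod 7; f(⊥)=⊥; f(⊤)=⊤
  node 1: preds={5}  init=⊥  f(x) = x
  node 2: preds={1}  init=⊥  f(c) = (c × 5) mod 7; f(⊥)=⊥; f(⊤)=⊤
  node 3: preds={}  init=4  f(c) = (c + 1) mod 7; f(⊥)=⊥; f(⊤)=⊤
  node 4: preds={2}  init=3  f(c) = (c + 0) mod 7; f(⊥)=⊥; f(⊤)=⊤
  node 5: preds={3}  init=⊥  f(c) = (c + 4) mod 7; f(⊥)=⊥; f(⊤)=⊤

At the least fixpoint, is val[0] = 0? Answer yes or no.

Iteration log — 11 steps:
  step 1. node 0  ⊔preds=3  new=3  old=⊥  +wl: 
  step 2. node 1  ⊔preds=⊥  new=⊥  stable
  step 3. node 2  ⊔preds=⊥  new=⊥  stable
  step 4. node 3  ⊔preds=⊥  new=4  stable
  step 5. node 4  ⊔preds=⊥  new=3  stable
  step 6. node 5  ⊔preds=4  new=1  old=⊥  +wl: 1
  step 7. node 1  ⊔preds=1  new=1  old=⊥  +wl: 2
  step 8. node 2  ⊔preds=1  new=5  old=⊥  +wl: 0,4
  step 9. node 0  ⊔preds=⊤  new=⊤  old=3  +wl: 
  step 10. node 4  ⊔preds=5  new=⊤  old=3  +wl: 0
  step 11. node 0  ⊔preds=⊤  new=⊤  stable

Least fixpoint reached:
  node 0: ⊤
  node 1: 1
  node 2: 5
  node 3: 4
  node 4: ⊤
  node 5: 1

no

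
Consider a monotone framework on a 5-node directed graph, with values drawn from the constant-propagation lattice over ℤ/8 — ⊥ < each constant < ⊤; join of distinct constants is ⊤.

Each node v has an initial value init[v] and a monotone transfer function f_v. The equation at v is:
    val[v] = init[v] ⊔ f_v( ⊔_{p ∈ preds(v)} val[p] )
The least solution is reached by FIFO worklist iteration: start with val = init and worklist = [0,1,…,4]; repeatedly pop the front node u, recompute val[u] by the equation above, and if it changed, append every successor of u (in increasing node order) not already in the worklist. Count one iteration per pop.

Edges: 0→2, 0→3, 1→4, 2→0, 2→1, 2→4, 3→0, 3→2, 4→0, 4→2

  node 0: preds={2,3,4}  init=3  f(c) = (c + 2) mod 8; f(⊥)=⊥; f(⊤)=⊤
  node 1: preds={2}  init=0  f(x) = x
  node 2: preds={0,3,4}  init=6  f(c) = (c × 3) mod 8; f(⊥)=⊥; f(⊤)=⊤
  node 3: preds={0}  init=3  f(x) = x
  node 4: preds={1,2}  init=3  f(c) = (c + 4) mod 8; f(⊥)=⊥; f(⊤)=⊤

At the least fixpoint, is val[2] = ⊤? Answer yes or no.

Worklist (8 pops):
  #1 pop 0: in=⊤ → ⊤ (was 3); enqueue []
  #2 pop 1: in=6 → ⊤ (was 0); enqueue []
  #3 pop 2: in=⊤ → ⊤ (was 6); enqueue [0,1]
  #4 pop 3: in=⊤ → ⊤ (was 3); enqueue [2]
  #5 pop 4: in=⊤ → ⊤ (was 3); enqueue []
  #6 pop 0: in=⊤ → ⊤ (no change)
  #7 pop 1: in=⊤ → ⊤ (no change)
  #8 pop 2: in=⊤ → ⊤ (no change)

Fixpoint:
  val[0] = ⊤
  val[1] = ⊤
  val[2] = ⊤
  val[3] = ⊤
  val[4] = ⊤

yes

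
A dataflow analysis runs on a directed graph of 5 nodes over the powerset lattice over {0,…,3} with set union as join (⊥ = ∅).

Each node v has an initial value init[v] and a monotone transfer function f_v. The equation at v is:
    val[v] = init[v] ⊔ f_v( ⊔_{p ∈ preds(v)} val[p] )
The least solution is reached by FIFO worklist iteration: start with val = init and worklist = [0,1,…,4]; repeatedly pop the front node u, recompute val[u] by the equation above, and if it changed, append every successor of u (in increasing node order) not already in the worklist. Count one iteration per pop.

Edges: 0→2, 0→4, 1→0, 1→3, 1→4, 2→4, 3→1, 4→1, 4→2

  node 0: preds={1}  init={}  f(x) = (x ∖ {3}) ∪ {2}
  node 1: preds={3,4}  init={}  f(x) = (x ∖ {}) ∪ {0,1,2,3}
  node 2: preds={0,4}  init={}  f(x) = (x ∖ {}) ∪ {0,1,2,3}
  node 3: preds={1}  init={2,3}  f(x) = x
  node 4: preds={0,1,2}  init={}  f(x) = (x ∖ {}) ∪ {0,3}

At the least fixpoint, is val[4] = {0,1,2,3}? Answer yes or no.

yes

Worklist (9 pops):
  #1 pop 0: in={} → {2} (was {}); enqueue []
  #2 pop 1: in={2,3} → {0,1,2,3} (was {}); enqueue [0]
  #3 pop 2: in={2} → {0,1,2,3} (was {}); enqueue []
  #4 pop 3: in={0,1,2,3} → {0,1,2,3} (was {2,3}); enqueue [1]
  #5 pop 4: in={0,1,2,3} → {0,1,2,3} (was {}); enqueue [2]
  #6 pop 0: in={0,1,2,3} → {0,1,2} (was {2}); enqueue [4]
  #7 pop 1: in={0,1,2,3} → {0,1,2,3} (no change)
  #8 pop 2: in={0,1,2,3} → {0,1,2,3} (no change)
  #9 pop 4: in={0,1,2,3} → {0,1,2,3} (no change)

Fixpoint:
  val[0] = {0,1,2}
  val[1] = {0,1,2,3}
  val[2] = {0,1,2,3}
  val[3] = {0,1,2,3}
  val[4] = {0,1,2,3}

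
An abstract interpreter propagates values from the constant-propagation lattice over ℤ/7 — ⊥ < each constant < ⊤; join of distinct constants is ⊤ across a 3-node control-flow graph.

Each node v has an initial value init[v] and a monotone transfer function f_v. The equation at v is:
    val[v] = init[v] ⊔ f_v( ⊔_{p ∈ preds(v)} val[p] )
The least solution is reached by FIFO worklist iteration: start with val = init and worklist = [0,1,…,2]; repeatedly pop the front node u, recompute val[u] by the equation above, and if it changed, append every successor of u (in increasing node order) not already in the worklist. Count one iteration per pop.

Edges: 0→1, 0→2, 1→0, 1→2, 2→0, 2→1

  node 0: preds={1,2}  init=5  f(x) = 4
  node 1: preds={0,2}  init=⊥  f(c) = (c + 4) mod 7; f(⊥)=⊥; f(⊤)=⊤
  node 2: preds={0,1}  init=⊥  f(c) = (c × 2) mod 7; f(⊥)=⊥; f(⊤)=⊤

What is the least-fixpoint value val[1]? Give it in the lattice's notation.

⊤

Iteration log — 5 steps:
  step 1. node 0  ⊔preds=⊥  new=⊤  old=5  +wl: 
  step 2. node 1  ⊔preds=⊤  new=⊤  old=⊥  +wl: 0
  step 3. node 2  ⊔preds=⊤  new=⊤  old=⊥  +wl: 1
  step 4. node 0  ⊔preds=⊤  new=⊤  stable
  step 5. node 1  ⊔preds=⊤  new=⊤  stable

Least fixpoint reached:
  node 0: ⊤
  node 1: ⊤
  node 2: ⊤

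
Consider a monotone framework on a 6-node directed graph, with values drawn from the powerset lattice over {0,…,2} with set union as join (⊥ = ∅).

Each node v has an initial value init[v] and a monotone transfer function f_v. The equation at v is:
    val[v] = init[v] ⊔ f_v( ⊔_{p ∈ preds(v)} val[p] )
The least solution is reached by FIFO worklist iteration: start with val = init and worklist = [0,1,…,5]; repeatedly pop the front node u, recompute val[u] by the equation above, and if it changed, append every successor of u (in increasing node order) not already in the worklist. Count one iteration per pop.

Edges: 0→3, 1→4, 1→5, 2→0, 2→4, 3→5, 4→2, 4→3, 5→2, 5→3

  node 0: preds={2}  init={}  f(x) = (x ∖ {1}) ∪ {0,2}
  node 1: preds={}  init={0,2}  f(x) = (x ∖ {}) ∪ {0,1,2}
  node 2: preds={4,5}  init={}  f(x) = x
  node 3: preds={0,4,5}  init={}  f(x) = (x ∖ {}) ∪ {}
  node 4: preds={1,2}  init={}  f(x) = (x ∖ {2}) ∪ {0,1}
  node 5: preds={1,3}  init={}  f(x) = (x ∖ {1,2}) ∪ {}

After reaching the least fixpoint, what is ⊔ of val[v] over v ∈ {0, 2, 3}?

{0,1,2}

Iteration log — 11 steps:
  step 1. node 0  ⊔preds={}  new={0,2}  old={}  +wl: 
  step 2. node 1  ⊔preds={}  new={0,1,2}  old={0,2}  +wl: 
  step 3. node 2  ⊔preds={}  new={}  stable
  step 4. node 3  ⊔preds={0,2}  new={0,2}  old={}  +wl: 
  step 5. node 4  ⊔preds={0,1,2}  new={0,1}  old={}  +wl: 2,3
  step 6. node 5  ⊔preds={0,1,2}  new={0}  old={}  +wl: 
  step 7. node 2  ⊔preds={0,1}  new={0,1}  old={}  +wl: 0,4
  step 8. node 3  ⊔preds={0,1,2}  new={0,1,2}  old={0,2}  +wl: 5
  step 9. node 0  ⊔preds={0,1}  new={0,2}  stable
  step 10. node 4  ⊔preds={0,1,2}  new={0,1}  stable
  step 11. node 5  ⊔preds={0,1,2}  new={0}  stable

Least fixpoint reached:
  node 0: {0,2}
  node 1: {0,1,2}
  node 2: {0,1}
  node 3: {0,1,2}
  node 4: {0,1}
  node 5: {0}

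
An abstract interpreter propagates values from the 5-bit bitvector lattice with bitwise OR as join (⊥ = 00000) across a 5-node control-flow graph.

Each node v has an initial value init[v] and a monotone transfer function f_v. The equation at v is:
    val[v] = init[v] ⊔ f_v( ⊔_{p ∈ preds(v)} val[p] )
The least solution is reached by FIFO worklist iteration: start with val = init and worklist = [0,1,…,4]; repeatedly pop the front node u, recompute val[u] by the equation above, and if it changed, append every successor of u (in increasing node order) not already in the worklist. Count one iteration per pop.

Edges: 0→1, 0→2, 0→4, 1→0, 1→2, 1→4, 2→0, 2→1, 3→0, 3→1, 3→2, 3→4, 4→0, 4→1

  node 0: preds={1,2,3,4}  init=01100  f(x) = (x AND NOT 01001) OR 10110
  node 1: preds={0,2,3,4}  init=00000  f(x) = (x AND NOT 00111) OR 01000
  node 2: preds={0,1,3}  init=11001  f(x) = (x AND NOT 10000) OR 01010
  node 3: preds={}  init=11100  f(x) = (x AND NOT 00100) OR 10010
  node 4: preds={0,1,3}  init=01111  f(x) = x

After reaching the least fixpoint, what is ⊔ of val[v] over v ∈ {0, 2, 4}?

11111

Iteration log — 8 steps:
  step 1. node 0  ⊔preds=11111  new=11110  old=01100  +wl: 
  step 2. node 1  ⊔preds=11111  new=11000  old=00000  +wl: 0
  step 3. node 2  ⊔preds=11110  new=11111  old=11001  +wl: 1
  step 4. node 3  ⊔preds=00000  new=11110  old=11100  +wl: 2
  step 5. node 4  ⊔preds=11110  new=11111  old=01111  +wl: 
  step 6. node 0  ⊔preds=11111  new=11110  stable
  step 7. node 1  ⊔preds=11111  new=11000  stable
  step 8. node 2  ⊔preds=11110  new=11111  stable

Least fixpoint reached:
  node 0: 11110
  node 1: 11000
  node 2: 11111
  node 3: 11110
  node 4: 11111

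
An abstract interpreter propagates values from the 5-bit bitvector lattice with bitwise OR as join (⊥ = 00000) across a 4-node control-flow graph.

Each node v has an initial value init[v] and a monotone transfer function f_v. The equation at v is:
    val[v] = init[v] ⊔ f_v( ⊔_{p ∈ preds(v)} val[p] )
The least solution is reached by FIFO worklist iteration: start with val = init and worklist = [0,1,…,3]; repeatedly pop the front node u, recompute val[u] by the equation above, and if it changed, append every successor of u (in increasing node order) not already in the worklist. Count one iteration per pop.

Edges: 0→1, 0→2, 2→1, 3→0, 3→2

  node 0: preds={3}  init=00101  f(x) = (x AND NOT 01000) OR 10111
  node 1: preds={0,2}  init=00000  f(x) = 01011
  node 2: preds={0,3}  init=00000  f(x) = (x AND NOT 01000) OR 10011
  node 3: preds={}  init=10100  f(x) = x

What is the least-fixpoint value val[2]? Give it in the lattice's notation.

10111

Iteration log — 5 steps:
  step 1. node 0  ⊔preds=10100  new=10111  old=00101  +wl: 
  step 2. node 1  ⊔preds=10111  new=01011  old=00000  +wl: 
  step 3. node 2  ⊔preds=10111  new=10111  old=00000  +wl: 1
  step 4. node 3  ⊔preds=00000  new=10100  stable
  step 5. node 1  ⊔preds=10111  new=01011  stable

Least fixpoint reached:
  node 0: 10111
  node 1: 01011
  node 2: 10111
  node 3: 10100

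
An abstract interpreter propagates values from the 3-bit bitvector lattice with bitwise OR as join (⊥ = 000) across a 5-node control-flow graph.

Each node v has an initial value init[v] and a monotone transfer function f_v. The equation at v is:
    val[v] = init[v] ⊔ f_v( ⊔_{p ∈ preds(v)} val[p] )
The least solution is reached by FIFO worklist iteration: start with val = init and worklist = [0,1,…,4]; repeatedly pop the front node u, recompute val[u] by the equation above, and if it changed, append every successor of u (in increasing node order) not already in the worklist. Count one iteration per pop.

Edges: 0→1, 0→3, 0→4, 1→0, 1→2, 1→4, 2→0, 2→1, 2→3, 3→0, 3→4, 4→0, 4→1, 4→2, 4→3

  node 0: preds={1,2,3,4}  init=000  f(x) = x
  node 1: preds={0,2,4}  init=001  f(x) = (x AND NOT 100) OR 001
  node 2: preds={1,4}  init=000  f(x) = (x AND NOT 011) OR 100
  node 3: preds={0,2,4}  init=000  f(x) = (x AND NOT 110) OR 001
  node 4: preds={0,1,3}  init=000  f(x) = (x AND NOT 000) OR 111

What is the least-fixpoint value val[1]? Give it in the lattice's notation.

011

Iteration log — 11 steps:
  step 1. node 0  ⊔preds=001  new=001  old=000  +wl: 
  step 2. node 1  ⊔preds=001  new=001  stable
  step 3. node 2  ⊔preds=001  new=100  old=000  +wl: 0,1
  step 4. node 3  ⊔preds=101  new=001  old=000  +wl: 
  step 5. node 4  ⊔preds=001  new=111  old=000  +wl: 2,3
  step 6. node 0  ⊔preds=111  new=111  old=001  +wl: 4
  step 7. node 1  ⊔preds=111  new=011  old=001  +wl: 0
  step 8. node 2  ⊔preds=111  new=100  stable
  step 9. node 3  ⊔preds=111  new=001  stable
  step 10. node 4  ⊔preds=111  new=111  stable
  step 11. node 0  ⊔preds=111  new=111  stable

Least fixpoint reached:
  node 0: 111
  node 1: 011
  node 2: 100
  node 3: 001
  node 4: 111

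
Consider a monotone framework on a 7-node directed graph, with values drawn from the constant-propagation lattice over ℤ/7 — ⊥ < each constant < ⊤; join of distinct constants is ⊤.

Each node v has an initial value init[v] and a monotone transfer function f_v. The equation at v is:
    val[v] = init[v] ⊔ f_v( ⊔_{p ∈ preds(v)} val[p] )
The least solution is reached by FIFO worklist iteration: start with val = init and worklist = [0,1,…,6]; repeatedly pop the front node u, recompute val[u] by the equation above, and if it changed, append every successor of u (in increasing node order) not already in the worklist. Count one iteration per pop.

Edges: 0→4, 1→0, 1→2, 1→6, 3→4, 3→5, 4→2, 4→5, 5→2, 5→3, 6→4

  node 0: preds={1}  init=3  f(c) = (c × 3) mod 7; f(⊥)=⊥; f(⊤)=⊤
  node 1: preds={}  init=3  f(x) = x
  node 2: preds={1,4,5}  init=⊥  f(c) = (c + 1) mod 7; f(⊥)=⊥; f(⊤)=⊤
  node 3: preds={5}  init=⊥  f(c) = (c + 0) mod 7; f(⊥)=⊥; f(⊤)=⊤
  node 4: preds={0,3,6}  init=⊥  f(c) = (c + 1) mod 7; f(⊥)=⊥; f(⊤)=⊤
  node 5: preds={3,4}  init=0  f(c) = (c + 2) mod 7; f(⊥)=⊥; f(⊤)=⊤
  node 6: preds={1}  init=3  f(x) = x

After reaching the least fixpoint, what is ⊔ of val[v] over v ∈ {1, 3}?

⊤

Trace (11 dequeues):
  [1] u=0 | in 3 | out ⊤ | prev 3 | push {}
  [2] u=1 | in ⊥ | out 3 | ==
  [3] u=2 | in ⊤ | out ⊤ | prev ⊥ | push {}
  [4] u=3 | in 0 | out 0 | prev ⊥ | push {}
  [5] u=4 | in ⊤ | out ⊤ | prev ⊥ | push {2}
  [6] u=5 | in ⊤ | out ⊤ | prev 0 | push {3}
  [7] u=6 | in 3 | out 3 | ==
  [8] u=2 | in ⊤ | out ⊤ | ==
  [9] u=3 | in ⊤ | out ⊤ | prev 0 | push {4,5}
  [10] u=4 | in ⊤ | out ⊤ | ==
  [11] u=5 | in ⊤ | out ⊤ | ==

Converged values:
  [0] ⊤
  [1] 3
  [2] ⊤
  [3] ⊤
  [4] ⊤
  [5] ⊤
  [6] 3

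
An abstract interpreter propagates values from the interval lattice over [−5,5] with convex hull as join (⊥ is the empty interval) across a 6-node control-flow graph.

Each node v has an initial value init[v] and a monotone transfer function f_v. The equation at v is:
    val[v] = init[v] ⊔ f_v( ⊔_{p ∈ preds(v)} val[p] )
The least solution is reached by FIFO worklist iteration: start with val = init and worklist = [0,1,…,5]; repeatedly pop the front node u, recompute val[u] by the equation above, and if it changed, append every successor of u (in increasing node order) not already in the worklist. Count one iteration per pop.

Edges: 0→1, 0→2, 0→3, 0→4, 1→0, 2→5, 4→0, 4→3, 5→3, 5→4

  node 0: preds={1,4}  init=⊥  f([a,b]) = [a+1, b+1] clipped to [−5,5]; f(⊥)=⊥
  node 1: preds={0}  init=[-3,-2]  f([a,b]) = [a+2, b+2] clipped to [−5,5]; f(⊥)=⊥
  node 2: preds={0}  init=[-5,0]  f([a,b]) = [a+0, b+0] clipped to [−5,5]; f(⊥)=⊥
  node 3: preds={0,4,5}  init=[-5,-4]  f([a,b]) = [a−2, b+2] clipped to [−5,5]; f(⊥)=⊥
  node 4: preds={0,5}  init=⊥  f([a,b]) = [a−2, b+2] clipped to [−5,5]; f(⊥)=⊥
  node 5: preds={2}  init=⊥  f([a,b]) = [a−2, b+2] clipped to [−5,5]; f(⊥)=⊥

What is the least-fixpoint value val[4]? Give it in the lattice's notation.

Trace (22 dequeues):
  [1] u=0 | in [-3,-2] | out [-2,-1] | prev ⊥ | push {}
  [2] u=1 | in [-2,-1] | out [-3,1] | prev [-3,-2] | push {0}
  [3] u=2 | in [-2,-1] | out [-5,0] | ==
  [4] u=3 | in [-2,-1] | out [-5,1] | prev [-5,-4] | push {}
  [5] u=4 | in [-2,-1] | out [-4,1] | prev ⊥ | push {3}
  [6] u=5 | in [-5,0] | out [-5,2] | prev ⊥ | push {4}
  [7] u=0 | in [-4,1] | out [-3,2] | prev [-2,-1] | push {1,2}
  [8] u=3 | in [-5,2] | out [-5,4] | prev [-5,1] | push {}
  [9] u=4 | in [-5,2] | out [-5,4] | prev [-4,1] | push {0,3}
  [10] u=1 | in [-3,2] | out [-3,4] | prev [-3,1] | push {}
  [11] u=2 | in [-3,2] | out [-5,2] | prev [-5,0] | push {5}
  [12] u=0 | in [-5,4] | out [-4,5] | prev [-3,2] | push {1,2,4}
  [13] u=3 | in [-5,5] | out [-5,5] | prev [-5,4] | push {}
  [14] u=5 | in [-5,2] | out [-5,4] | prev [-5,2] | push {3}
  [15] u=1 | in [-4,5] | out [-3,5] | prev [-3,4] | push {0}
  [16] u=2 | in [-4,5] | out [-5,5] | prev [-5,2] | push {5}
  [17] u=4 | in [-5,5] | out [-5,5] | prev [-5,4] | push {}
  [18] u=3 | in [-5,5] | out [-5,5] | ==
  [19] u=0 | in [-5,5] | out [-4,5] | ==
  [20] u=5 | in [-5,5] | out [-5,5] | prev [-5,4] | push {3,4}
  [21] u=3 | in [-5,5] | out [-5,5] | ==
  [22] u=4 | in [-5,5] | out [-5,5] | ==

Converged values:
  [0] [-4,5]
  [1] [-3,5]
  [2] [-5,5]
  [3] [-5,5]
  [4] [-5,5]
  [5] [-5,5]

[-5,5]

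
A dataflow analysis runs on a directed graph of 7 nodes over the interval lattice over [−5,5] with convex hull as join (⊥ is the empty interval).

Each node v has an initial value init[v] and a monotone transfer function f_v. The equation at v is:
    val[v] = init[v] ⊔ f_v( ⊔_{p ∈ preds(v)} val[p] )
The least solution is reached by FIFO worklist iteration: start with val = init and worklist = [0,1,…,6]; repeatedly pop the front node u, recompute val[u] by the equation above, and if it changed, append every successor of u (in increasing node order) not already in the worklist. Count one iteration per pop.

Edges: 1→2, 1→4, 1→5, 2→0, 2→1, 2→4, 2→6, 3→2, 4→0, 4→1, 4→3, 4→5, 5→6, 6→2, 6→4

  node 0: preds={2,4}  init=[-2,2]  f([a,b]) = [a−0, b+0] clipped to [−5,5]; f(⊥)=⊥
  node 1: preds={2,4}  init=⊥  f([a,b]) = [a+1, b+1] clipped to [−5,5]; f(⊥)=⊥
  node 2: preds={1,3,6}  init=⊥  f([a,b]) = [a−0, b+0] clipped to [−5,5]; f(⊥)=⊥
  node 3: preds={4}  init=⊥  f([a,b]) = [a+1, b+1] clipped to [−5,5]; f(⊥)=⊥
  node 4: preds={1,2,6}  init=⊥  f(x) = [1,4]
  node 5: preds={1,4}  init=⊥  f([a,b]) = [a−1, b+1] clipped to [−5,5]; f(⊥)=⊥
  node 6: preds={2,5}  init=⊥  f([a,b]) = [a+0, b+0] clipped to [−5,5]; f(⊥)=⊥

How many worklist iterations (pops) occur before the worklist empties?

Iteration log — 19 steps:
  step 1. node 0  ⊔preds=⊥  new=[-2,2]  stable
  step 2. node 1  ⊔preds=⊥  new=⊥  stable
  step 3. node 2  ⊔preds=⊥  new=⊥  stable
  step 4. node 3  ⊔preds=⊥  new=⊥  stable
  step 5. node 4  ⊔preds=⊥  new=[1,4]  old=⊥  +wl: 0,1,3
  step 6. node 5  ⊔preds=[1,4]  new=[0,5]  old=⊥  +wl: 
  step 7. node 6  ⊔preds=[0,5]  new=[0,5]  old=⊥  +wl: 2,4
  step 8. node 0  ⊔preds=[1,4]  new=[-2,4]  old=[-2,2]  +wl: 
  step 9. node 1  ⊔preds=[1,4]  new=[2,5]  old=⊥  +wl: 5
  step 10. node 3  ⊔preds=[1,4]  new=[2,5]  old=⊥  +wl: 
  step 11. node 2  ⊔preds=[0,5]  new=[0,5]  old=⊥  +wl: 0,1,6
  step 12. node 4  ⊔preds=[0,5]  new=[1,4]  stable
  step 13. node 5  ⊔preds=[1,5]  new=[0,5]  stable
  step 14. node 0  ⊔preds=[0,5]  new=[-2,5]  old=[-2,4]  +wl: 
  step 15. node 1  ⊔preds=[0,5]  new=[1,5]  old=[2,5]  +wl: 2,4,5
  step 16. node 6  ⊔preds=[0,5]  new=[0,5]  stable
  step 17. node 2  ⊔preds=[0,5]  new=[0,5]  stable
  step 18. node 4  ⊔preds=[0,5]  new=[1,4]  stable
  step 19. node 5  ⊔preds=[1,5]  new=[0,5]  stable

Least fixpoint reached:
  node 0: [-2,5]
  node 1: [1,5]
  node 2: [0,5]
  node 3: [2,5]
  node 4: [1,4]
  node 5: [0,5]
  node 6: [0,5]

19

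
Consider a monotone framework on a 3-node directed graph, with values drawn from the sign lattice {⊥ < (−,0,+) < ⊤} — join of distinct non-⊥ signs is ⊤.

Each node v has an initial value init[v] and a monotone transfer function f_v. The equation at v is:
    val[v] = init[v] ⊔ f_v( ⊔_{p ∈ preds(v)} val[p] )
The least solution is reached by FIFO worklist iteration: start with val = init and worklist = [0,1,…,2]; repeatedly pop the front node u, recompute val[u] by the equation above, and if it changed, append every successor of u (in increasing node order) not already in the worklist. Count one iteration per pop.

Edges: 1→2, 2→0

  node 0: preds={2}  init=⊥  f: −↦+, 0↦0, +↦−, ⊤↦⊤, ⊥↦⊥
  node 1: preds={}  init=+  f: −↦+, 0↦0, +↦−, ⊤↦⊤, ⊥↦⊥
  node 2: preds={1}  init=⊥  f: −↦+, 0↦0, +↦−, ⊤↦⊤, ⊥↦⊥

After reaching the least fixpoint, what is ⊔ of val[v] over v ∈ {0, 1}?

+

Trace (4 dequeues):
  [1] u=0 | in ⊥ | out ⊥ | ==
  [2] u=1 | in ⊥ | out + | ==
  [3] u=2 | in + | out − | prev ⊥ | push {0}
  [4] u=0 | in − | out + | prev ⊥ | push {}

Converged values:
  [0] +
  [1] +
  [2] −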